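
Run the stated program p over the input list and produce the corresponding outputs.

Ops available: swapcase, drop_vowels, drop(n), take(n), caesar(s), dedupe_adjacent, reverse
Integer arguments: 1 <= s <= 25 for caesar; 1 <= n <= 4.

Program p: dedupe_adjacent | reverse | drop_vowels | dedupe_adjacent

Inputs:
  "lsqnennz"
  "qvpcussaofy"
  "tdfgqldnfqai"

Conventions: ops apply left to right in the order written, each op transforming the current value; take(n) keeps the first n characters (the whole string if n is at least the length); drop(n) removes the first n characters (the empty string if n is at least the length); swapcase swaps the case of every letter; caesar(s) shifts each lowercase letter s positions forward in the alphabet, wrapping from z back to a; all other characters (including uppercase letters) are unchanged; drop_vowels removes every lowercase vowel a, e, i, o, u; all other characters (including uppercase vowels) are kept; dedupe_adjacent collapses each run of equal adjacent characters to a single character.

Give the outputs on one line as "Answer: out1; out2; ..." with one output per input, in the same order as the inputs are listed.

"znqsl"; "yfscpvq"; "qfndlqgfdt"

Execution, op by op:
  "lsqnennz" -> "lsqnenz" -> "znenqsl" -> "znnqsl" -> "znqsl"
  "qvpcussaofy" -> "qvpcusaofy" -> "yfoasucpvq" -> "yfscpvq" -> "yfscpvq"
  "tdfgqldnfqai" -> "tdfgqldnfqai" -> "iaqfndlqgfdt" -> "qfndlqgfdt" -> "qfndlqgfdt"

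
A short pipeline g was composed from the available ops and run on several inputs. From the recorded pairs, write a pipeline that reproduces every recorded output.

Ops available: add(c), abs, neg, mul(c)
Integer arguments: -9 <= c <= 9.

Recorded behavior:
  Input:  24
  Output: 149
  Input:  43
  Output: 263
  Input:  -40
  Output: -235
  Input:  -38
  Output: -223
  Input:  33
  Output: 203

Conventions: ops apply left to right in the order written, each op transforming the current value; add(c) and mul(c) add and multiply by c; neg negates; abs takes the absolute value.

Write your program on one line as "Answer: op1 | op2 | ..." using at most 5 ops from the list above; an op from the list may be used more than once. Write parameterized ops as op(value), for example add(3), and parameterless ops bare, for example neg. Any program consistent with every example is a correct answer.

mul(-3) | neg | mul(2) | add(5)

Check, running the answer program on each example:
  24 -> -72 -> 72 -> 144 -> 149
  43 -> -129 -> 129 -> 258 -> 263
  -40 -> 120 -> -120 -> -240 -> -235
  -38 -> 114 -> -114 -> -228 -> -223
  33 -> -99 -> 99 -> 198 -> 203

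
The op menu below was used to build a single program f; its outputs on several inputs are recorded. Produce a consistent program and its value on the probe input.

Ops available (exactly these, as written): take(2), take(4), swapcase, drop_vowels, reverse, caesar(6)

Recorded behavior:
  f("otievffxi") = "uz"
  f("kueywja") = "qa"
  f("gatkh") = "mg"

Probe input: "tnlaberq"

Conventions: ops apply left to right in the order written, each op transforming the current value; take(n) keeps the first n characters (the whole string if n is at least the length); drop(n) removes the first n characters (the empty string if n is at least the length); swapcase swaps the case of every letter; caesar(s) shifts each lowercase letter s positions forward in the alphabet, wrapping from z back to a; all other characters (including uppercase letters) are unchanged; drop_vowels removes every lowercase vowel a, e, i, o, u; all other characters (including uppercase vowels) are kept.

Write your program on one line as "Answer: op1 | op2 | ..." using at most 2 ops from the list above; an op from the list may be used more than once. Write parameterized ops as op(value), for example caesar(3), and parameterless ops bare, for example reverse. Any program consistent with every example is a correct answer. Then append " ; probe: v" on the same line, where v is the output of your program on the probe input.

take(2) | caesar(6) ; probe: "zt"

Check, running the answer program on each example:
  "otievffxi" -> "ot" -> "uz"
  "kueywja" -> "ku" -> "qa"
  "gatkh" -> "ga" -> "mg"
  probe: "tnlaberq" -> "tn" -> "zt"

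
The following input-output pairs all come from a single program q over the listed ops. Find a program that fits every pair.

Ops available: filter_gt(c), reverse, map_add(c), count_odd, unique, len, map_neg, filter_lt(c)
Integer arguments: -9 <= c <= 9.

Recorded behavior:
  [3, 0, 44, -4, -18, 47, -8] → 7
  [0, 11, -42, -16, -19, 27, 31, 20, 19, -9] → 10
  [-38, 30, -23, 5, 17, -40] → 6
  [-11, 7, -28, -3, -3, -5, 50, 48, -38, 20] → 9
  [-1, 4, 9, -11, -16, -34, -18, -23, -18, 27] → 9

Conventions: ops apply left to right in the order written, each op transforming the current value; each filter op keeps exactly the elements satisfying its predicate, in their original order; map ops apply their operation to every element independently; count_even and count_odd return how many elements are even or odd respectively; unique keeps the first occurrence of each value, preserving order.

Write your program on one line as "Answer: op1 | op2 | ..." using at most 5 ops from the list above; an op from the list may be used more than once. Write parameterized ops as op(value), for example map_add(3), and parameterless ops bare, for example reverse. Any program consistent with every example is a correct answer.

reverse | map_add(-4) | reverse | unique | len

Check, running the answer program on each example:
  [3, 0, 44, -4, -18, 47, -8] -> [-8, 47, -18, -4, 44, 0, 3] -> [-12, 43, -22, -8, 40, -4, -1] -> [-1, -4, 40, -8, -22, 43, -12] -> [-1, -4, 40, -8, -22, 43, -12] -> 7
  [0, 11, -42, -16, -19, 27, 31, 20, 19, -9] -> [-9, 19, 20, 31, 27, -19, -16, -42, 11, 0] -> [-13, 15, 16, 27, 23, -23, -20, -46, 7, -4] -> [-4, 7, -46, -20, -23, 23, 27, 16, 15, -13] -> [-4, 7, -46, -20, -23, 23, 27, 16, 15, -13] -> 10
  [-38, 30, -23, 5, 17, -40] -> [-40, 17, 5, -23, 30, -38] -> [-44, 13, 1, -27, 26, -42] -> [-42, 26, -27, 1, 13, -44] -> [-42, 26, -27, 1, 13, -44] -> 6
  [-11, 7, -28, -3, -3, -5, 50, 48, -38, 20] -> [20, -38, 48, 50, -5, -3, -3, -28, 7, -11] -> [16, -42, 44, 46, -9, -7, -7, -32, 3, -15] -> [-15, 3, -32, -7, -7, -9, 46, 44, -42, 16] -> [-15, 3, -32, -7, -9, 46, 44, -42, 16] -> 9
  [-1, 4, 9, -11, -16, -34, -18, -23, -18, 27] -> [27, -18, -23, -18, -34, -16, -11, 9, 4, -1] -> [23, -22, -27, -22, -38, -20, -15, 5, 0, -5] -> [-5, 0, 5, -15, -20, -38, -22, -27, -22, 23] -> [-5, 0, 5, -15, -20, -38, -22, -27, 23] -> 9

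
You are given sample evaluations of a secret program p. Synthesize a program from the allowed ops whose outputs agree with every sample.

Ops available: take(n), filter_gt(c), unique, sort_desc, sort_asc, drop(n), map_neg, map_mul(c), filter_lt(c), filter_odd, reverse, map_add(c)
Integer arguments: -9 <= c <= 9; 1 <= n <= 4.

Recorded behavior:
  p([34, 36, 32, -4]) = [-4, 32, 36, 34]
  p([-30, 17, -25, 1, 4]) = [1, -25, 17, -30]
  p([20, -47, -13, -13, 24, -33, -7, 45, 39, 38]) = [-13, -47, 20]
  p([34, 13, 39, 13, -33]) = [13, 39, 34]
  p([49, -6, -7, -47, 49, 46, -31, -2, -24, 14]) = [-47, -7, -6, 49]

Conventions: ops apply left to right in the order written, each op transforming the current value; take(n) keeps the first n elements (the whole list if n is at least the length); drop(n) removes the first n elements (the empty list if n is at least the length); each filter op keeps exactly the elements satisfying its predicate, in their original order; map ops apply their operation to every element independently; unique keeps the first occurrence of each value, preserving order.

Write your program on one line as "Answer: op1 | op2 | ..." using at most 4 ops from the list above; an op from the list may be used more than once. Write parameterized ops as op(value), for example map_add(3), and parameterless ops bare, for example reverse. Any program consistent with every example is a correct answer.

take(4) | reverse | unique

Check, running the answer program on each example:
  [34, 36, 32, -4] -> [34, 36, 32, -4] -> [-4, 32, 36, 34] -> [-4, 32, 36, 34]
  [-30, 17, -25, 1, 4] -> [-30, 17, -25, 1] -> [1, -25, 17, -30] -> [1, -25, 17, -30]
  [20, -47, -13, -13, 24, -33, -7, 45, 39, 38] -> [20, -47, -13, -13] -> [-13, -13, -47, 20] -> [-13, -47, 20]
  [34, 13, 39, 13, -33] -> [34, 13, 39, 13] -> [13, 39, 13, 34] -> [13, 39, 34]
  [49, -6, -7, -47, 49, 46, -31, -2, -24, 14] -> [49, -6, -7, -47] -> [-47, -7, -6, 49] -> [-47, -7, -6, 49]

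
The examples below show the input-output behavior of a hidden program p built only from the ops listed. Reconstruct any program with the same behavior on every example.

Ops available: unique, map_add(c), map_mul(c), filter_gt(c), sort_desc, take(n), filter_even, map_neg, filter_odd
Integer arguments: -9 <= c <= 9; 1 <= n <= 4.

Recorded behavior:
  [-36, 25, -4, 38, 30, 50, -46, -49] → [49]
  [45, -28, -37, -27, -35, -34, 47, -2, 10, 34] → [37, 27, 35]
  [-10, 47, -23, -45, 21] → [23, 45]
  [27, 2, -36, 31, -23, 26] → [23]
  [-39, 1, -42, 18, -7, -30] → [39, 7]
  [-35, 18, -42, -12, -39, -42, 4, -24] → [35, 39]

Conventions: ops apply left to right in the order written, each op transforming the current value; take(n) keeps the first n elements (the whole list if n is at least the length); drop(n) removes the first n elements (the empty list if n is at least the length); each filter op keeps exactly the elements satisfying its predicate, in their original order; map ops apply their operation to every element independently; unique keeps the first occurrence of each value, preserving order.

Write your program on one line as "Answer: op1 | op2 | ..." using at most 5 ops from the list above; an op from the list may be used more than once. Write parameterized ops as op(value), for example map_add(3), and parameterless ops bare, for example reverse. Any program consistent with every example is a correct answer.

map_neg | unique | filter_odd | filter_gt(-1)

Check, running the answer program on each example:
  [-36, 25, -4, 38, 30, 50, -46, -49] -> [36, -25, 4, -38, -30, -50, 46, 49] -> [36, -25, 4, -38, -30, -50, 46, 49] -> [-25, 49] -> [49]
  [45, -28, -37, -27, -35, -34, 47, -2, 10, 34] -> [-45, 28, 37, 27, 35, 34, -47, 2, -10, -34] -> [-45, 28, 37, 27, 35, 34, -47, 2, -10, -34] -> [-45, 37, 27, 35, -47] -> [37, 27, 35]
  [-10, 47, -23, -45, 21] -> [10, -47, 23, 45, -21] -> [10, -47, 23, 45, -21] -> [-47, 23, 45, -21] -> [23, 45]
  [27, 2, -36, 31, -23, 26] -> [-27, -2, 36, -31, 23, -26] -> [-27, -2, 36, -31, 23, -26] -> [-27, -31, 23] -> [23]
  [-39, 1, -42, 18, -7, -30] -> [39, -1, 42, -18, 7, 30] -> [39, -1, 42, -18, 7, 30] -> [39, -1, 7] -> [39, 7]
  [-35, 18, -42, -12, -39, -42, 4, -24] -> [35, -18, 42, 12, 39, 42, -4, 24] -> [35, -18, 42, 12, 39, -4, 24] -> [35, 39] -> [35, 39]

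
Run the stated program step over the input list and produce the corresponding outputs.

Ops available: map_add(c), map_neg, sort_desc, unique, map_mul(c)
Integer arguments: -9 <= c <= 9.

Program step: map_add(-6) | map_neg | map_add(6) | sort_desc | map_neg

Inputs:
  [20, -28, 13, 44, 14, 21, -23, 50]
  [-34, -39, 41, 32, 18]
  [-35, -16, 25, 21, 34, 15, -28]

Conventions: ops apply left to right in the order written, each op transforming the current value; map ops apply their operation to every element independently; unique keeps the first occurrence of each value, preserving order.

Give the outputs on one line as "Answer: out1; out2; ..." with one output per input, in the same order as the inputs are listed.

Execution, op by op:
  [20, -28, 13, 44, 14, 21, -23, 50] -> [14, -34, 7, 38, 8, 15, -29, 44] -> [-14, 34, -7, -38, -8, -15, 29, -44] -> [-8, 40, -1, -32, -2, -9, 35, -38] -> [40, 35, -1, -2, -8, -9, -32, -38] -> [-40, -35, 1, 2, 8, 9, 32, 38]
  [-34, -39, 41, 32, 18] -> [-40, -45, 35, 26, 12] -> [40, 45, -35, -26, -12] -> [46, 51, -29, -20, -6] -> [51, 46, -6, -20, -29] -> [-51, -46, 6, 20, 29]
  [-35, -16, 25, 21, 34, 15, -28] -> [-41, -22, 19, 15, 28, 9, -34] -> [41, 22, -19, -15, -28, -9, 34] -> [47, 28, -13, -9, -22, -3, 40] -> [47, 40, 28, -3, -9, -13, -22] -> [-47, -40, -28, 3, 9, 13, 22]

[-40, -35, 1, 2, 8, 9, 32, 38]; [-51, -46, 6, 20, 29]; [-47, -40, -28, 3, 9, 13, 22]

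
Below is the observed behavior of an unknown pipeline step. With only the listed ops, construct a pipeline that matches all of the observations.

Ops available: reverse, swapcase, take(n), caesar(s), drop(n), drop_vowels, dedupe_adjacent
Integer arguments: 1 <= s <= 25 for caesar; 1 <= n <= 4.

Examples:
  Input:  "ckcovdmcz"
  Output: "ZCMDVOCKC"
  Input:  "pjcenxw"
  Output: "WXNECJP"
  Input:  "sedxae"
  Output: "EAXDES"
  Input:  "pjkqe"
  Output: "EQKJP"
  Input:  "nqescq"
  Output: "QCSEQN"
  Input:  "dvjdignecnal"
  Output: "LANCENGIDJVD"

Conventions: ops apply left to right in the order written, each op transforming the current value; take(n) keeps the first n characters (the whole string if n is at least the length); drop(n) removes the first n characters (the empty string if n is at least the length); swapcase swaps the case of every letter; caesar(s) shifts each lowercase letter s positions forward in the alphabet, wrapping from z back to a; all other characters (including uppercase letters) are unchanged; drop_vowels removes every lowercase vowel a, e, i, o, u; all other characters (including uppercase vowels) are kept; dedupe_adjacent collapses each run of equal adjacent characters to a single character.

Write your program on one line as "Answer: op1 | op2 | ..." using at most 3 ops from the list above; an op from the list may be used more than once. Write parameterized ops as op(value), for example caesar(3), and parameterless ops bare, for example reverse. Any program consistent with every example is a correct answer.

swapcase | reverse

Check, running the answer program on each example:
  "ckcovdmcz" -> "CKCOVDMCZ" -> "ZCMDVOCKC"
  "pjcenxw" -> "PJCENXW" -> "WXNECJP"
  "sedxae" -> "SEDXAE" -> "EAXDES"
  "pjkqe" -> "PJKQE" -> "EQKJP"
  "nqescq" -> "NQESCQ" -> "QCSEQN"
  "dvjdignecnal" -> "DVJDIGNECNAL" -> "LANCENGIDJVD"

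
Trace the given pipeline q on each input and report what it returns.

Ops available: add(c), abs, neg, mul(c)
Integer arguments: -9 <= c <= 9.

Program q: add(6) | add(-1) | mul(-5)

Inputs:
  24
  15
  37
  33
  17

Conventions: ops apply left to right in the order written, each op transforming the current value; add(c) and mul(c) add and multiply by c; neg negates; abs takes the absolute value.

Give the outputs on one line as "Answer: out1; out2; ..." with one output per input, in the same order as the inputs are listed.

-145; -100; -210; -190; -110

Execution, op by op:
  24 -> 30 -> 29 -> -145
  15 -> 21 -> 20 -> -100
  37 -> 43 -> 42 -> -210
  33 -> 39 -> 38 -> -190
  17 -> 23 -> 22 -> -110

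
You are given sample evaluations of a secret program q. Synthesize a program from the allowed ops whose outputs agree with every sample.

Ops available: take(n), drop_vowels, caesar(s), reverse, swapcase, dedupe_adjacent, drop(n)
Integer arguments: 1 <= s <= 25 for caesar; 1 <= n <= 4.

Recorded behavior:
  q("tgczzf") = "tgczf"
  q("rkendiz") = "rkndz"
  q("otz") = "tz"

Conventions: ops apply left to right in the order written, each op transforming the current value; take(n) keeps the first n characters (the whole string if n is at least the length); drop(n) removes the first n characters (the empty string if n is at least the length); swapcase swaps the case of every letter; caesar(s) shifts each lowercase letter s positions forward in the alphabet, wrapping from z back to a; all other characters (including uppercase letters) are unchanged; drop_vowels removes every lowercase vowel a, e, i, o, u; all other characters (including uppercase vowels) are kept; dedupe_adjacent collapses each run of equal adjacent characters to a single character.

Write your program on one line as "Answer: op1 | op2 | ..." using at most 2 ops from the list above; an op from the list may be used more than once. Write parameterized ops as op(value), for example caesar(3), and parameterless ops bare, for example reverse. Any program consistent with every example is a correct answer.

dedupe_adjacent | drop_vowels

Check, running the answer program on each example:
  "tgczzf" -> "tgczf" -> "tgczf"
  "rkendiz" -> "rkendiz" -> "rkndz"
  "otz" -> "otz" -> "tz"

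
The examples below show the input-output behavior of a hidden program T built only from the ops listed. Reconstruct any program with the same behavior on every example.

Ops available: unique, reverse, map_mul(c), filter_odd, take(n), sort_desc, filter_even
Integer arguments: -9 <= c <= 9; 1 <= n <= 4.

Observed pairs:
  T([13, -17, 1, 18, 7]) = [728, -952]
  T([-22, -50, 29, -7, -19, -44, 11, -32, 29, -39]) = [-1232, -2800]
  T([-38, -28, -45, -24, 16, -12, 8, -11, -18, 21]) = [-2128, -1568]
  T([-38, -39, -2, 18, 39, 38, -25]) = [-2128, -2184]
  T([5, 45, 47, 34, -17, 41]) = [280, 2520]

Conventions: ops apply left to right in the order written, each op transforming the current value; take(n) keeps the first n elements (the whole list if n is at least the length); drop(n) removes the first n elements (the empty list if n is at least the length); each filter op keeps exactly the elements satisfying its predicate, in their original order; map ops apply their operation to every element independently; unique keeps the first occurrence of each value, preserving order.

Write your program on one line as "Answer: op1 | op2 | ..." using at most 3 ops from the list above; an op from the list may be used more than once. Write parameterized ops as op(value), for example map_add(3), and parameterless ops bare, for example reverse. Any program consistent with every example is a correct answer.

map_mul(-8) | take(2) | map_mul(-7)

Check, running the answer program on each example:
  [13, -17, 1, 18, 7] -> [-104, 136, -8, -144, -56] -> [-104, 136] -> [728, -952]
  [-22, -50, 29, -7, -19, -44, 11, -32, 29, -39] -> [176, 400, -232, 56, 152, 352, -88, 256, -232, 312] -> [176, 400] -> [-1232, -2800]
  [-38, -28, -45, -24, 16, -12, 8, -11, -18, 21] -> [304, 224, 360, 192, -128, 96, -64, 88, 144, -168] -> [304, 224] -> [-2128, -1568]
  [-38, -39, -2, 18, 39, 38, -25] -> [304, 312, 16, -144, -312, -304, 200] -> [304, 312] -> [-2128, -2184]
  [5, 45, 47, 34, -17, 41] -> [-40, -360, -376, -272, 136, -328] -> [-40, -360] -> [280, 2520]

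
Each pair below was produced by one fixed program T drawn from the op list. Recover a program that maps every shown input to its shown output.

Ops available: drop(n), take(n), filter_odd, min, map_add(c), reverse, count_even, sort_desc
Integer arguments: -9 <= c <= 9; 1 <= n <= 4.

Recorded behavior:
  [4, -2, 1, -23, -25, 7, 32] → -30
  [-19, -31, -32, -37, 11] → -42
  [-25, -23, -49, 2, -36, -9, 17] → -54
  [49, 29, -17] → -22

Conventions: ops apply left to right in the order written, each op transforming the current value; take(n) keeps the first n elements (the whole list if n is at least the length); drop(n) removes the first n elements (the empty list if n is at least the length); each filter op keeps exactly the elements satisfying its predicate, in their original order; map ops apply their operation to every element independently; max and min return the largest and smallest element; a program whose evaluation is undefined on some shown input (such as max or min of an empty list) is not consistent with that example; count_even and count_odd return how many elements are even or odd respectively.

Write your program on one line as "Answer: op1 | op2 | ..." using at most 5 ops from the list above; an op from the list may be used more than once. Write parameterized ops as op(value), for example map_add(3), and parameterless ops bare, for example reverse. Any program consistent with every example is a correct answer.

drop(1) | map_add(-5) | sort_desc | min

Check, running the answer program on each example:
  [4, -2, 1, -23, -25, 7, 32] -> [-2, 1, -23, -25, 7, 32] -> [-7, -4, -28, -30, 2, 27] -> [27, 2, -4, -7, -28, -30] -> -30
  [-19, -31, -32, -37, 11] -> [-31, -32, -37, 11] -> [-36, -37, -42, 6] -> [6, -36, -37, -42] -> -42
  [-25, -23, -49, 2, -36, -9, 17] -> [-23, -49, 2, -36, -9, 17] -> [-28, -54, -3, -41, -14, 12] -> [12, -3, -14, -28, -41, -54] -> -54
  [49, 29, -17] -> [29, -17] -> [24, -22] -> [24, -22] -> -22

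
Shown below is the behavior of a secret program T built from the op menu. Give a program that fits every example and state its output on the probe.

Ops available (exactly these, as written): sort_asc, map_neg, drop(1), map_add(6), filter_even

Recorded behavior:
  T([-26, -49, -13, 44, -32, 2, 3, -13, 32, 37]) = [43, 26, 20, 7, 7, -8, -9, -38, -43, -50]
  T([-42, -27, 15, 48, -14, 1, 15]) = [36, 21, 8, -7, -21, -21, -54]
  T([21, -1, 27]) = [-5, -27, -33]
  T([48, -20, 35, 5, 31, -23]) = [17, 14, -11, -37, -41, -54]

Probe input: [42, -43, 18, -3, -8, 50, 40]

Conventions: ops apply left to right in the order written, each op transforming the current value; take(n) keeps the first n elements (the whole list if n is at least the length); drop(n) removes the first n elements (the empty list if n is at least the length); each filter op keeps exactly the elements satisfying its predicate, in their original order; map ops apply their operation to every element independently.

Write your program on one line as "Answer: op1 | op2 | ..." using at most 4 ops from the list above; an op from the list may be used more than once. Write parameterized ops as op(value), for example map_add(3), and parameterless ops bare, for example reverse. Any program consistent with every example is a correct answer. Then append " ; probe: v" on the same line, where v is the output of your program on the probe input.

map_add(6) | sort_asc | map_neg ; probe: [37, 2, -3, -24, -46, -48, -56]

Check, running the answer program on each example:
  [-26, -49, -13, 44, -32, 2, 3, -13, 32, 37] -> [-20, -43, -7, 50, -26, 8, 9, -7, 38, 43] -> [-43, -26, -20, -7, -7, 8, 9, 38, 43, 50] -> [43, 26, 20, 7, 7, -8, -9, -38, -43, -50]
  [-42, -27, 15, 48, -14, 1, 15] -> [-36, -21, 21, 54, -8, 7, 21] -> [-36, -21, -8, 7, 21, 21, 54] -> [36, 21, 8, -7, -21, -21, -54]
  [21, -1, 27] -> [27, 5, 33] -> [5, 27, 33] -> [-5, -27, -33]
  [48, -20, 35, 5, 31, -23] -> [54, -14, 41, 11, 37, -17] -> [-17, -14, 11, 37, 41, 54] -> [17, 14, -11, -37, -41, -54]
  probe: [42, -43, 18, -3, -8, 50, 40] -> [48, -37, 24, 3, -2, 56, 46] -> [-37, -2, 3, 24, 46, 48, 56] -> [37, 2, -3, -24, -46, -48, -56]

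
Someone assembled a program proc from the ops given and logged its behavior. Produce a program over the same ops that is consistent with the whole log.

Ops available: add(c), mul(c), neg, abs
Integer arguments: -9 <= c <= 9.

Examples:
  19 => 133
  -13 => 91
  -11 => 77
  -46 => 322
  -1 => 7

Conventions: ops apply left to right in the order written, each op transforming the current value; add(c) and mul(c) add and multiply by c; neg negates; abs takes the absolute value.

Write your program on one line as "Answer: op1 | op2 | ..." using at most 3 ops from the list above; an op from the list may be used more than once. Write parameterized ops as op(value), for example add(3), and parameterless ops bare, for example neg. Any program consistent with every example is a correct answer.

neg | mul(7) | abs

Check, running the answer program on each example:
  19 -> -19 -> -133 -> 133
  -13 -> 13 -> 91 -> 91
  -11 -> 11 -> 77 -> 77
  -46 -> 46 -> 322 -> 322
  -1 -> 1 -> 7 -> 7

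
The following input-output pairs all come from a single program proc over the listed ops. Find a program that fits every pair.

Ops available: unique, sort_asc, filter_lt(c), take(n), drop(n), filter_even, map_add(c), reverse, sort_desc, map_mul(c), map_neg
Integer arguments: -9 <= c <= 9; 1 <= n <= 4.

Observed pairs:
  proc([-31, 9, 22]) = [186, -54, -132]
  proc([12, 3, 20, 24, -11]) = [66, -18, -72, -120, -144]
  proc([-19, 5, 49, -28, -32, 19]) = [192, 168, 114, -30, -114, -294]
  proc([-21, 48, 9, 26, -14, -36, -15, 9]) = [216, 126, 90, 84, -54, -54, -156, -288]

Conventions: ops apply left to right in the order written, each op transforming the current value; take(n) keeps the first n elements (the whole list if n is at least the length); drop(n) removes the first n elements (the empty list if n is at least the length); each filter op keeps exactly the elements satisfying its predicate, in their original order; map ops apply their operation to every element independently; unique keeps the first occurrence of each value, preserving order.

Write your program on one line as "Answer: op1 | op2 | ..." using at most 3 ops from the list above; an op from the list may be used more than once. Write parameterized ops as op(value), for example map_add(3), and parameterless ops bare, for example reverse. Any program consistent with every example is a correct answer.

sort_asc | map_mul(-6)

Check, running the answer program on each example:
  [-31, 9, 22] -> [-31, 9, 22] -> [186, -54, -132]
  [12, 3, 20, 24, -11] -> [-11, 3, 12, 20, 24] -> [66, -18, -72, -120, -144]
  [-19, 5, 49, -28, -32, 19] -> [-32, -28, -19, 5, 19, 49] -> [192, 168, 114, -30, -114, -294]
  [-21, 48, 9, 26, -14, -36, -15, 9] -> [-36, -21, -15, -14, 9, 9, 26, 48] -> [216, 126, 90, 84, -54, -54, -156, -288]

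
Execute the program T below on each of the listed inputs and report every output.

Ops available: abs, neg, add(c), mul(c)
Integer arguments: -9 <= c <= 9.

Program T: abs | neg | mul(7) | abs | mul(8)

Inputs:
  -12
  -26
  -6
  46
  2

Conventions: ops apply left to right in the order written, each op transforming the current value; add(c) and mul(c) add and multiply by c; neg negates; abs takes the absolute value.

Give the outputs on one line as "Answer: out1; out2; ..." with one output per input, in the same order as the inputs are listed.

672; 1456; 336; 2576; 112

Execution, op by op:
  -12 -> 12 -> -12 -> -84 -> 84 -> 672
  -26 -> 26 -> -26 -> -182 -> 182 -> 1456
  -6 -> 6 -> -6 -> -42 -> 42 -> 336
  46 -> 46 -> -46 -> -322 -> 322 -> 2576
  2 -> 2 -> -2 -> -14 -> 14 -> 112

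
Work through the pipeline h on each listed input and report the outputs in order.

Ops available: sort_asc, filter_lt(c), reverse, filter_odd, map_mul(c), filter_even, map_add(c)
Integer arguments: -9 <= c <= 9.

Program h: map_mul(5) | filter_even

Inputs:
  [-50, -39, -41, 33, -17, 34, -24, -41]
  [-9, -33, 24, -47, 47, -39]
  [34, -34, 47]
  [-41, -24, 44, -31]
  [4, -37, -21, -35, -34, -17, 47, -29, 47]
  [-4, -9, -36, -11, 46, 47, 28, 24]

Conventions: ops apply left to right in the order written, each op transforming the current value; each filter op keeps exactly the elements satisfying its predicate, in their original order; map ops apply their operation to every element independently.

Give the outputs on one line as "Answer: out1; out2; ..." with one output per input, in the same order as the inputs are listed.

[-250, 170, -120]; [120]; [170, -170]; [-120, 220]; [20, -170]; [-20, -180, 230, 140, 120]

Execution, op by op:
  [-50, -39, -41, 33, -17, 34, -24, -41] -> [-250, -195, -205, 165, -85, 170, -120, -205] -> [-250, 170, -120]
  [-9, -33, 24, -47, 47, -39] -> [-45, -165, 120, -235, 235, -195] -> [120]
  [34, -34, 47] -> [170, -170, 235] -> [170, -170]
  [-41, -24, 44, -31] -> [-205, -120, 220, -155] -> [-120, 220]
  [4, -37, -21, -35, -34, -17, 47, -29, 47] -> [20, -185, -105, -175, -170, -85, 235, -145, 235] -> [20, -170]
  [-4, -9, -36, -11, 46, 47, 28, 24] -> [-20, -45, -180, -55, 230, 235, 140, 120] -> [-20, -180, 230, 140, 120]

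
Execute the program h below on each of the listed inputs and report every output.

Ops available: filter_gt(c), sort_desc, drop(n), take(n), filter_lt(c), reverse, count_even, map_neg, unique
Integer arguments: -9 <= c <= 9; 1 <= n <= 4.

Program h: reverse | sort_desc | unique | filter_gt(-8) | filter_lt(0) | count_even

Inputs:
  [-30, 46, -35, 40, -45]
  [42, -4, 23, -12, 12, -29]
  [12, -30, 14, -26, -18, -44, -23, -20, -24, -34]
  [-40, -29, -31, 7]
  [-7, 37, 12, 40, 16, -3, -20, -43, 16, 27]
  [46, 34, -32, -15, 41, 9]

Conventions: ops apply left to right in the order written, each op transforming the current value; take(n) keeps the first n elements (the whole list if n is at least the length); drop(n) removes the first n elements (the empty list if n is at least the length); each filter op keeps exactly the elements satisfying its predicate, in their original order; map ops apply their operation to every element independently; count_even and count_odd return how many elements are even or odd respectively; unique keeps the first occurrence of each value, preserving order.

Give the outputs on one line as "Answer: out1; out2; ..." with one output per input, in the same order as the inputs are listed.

0; 1; 0; 0; 0; 0

Execution, op by op:
  [-30, 46, -35, 40, -45] -> [-45, 40, -35, 46, -30] -> [46, 40, -30, -35, -45] -> [46, 40, -30, -35, -45] -> [46, 40] -> [] -> 0
  [42, -4, 23, -12, 12, -29] -> [-29, 12, -12, 23, -4, 42] -> [42, 23, 12, -4, -12, -29] -> [42, 23, 12, -4, -12, -29] -> [42, 23, 12, -4] -> [-4] -> 1
  [12, -30, 14, -26, -18, -44, -23, -20, -24, -34] -> [-34, -24, -20, -23, -44, -18, -26, 14, -30, 12] -> [14, 12, -18, -20, -23, -24, -26, -30, -34, -44] -> [14, 12, -18, -20, -23, -24, -26, -30, -34, -44] -> [14, 12] -> [] -> 0
  [-40, -29, -31, 7] -> [7, -31, -29, -40] -> [7, -29, -31, -40] -> [7, -29, -31, -40] -> [7] -> [] -> 0
  [-7, 37, 12, 40, 16, -3, -20, -43, 16, 27] -> [27, 16, -43, -20, -3, 16, 40, 12, 37, -7] -> [40, 37, 27, 16, 16, 12, -3, -7, -20, -43] -> [40, 37, 27, 16, 12, -3, -7, -20, -43] -> [40, 37, 27, 16, 12, -3, -7] -> [-3, -7] -> 0
  [46, 34, -32, -15, 41, 9] -> [9, 41, -15, -32, 34, 46] -> [46, 41, 34, 9, -15, -32] -> [46, 41, 34, 9, -15, -32] -> [46, 41, 34, 9] -> [] -> 0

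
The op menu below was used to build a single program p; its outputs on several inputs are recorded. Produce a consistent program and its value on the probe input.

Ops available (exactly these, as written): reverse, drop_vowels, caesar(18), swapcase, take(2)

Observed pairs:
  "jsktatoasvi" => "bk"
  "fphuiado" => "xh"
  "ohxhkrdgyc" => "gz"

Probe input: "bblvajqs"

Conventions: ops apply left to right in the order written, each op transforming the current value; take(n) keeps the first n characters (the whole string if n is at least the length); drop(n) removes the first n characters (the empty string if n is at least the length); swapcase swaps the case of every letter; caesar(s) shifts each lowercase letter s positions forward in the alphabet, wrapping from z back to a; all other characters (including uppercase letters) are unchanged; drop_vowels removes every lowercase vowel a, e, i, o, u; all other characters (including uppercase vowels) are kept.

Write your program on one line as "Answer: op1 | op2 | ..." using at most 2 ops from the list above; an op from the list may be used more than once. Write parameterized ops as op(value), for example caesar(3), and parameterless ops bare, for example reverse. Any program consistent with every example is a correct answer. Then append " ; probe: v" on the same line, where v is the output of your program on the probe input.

take(2) | caesar(18) ; probe: "tt"

Check, running the answer program on each example:
  "jsktatoasvi" -> "js" -> "bk"
  "fphuiado" -> "fp" -> "xh"
  "ohxhkrdgyc" -> "oh" -> "gz"
  probe: "bblvajqs" -> "bb" -> "tt"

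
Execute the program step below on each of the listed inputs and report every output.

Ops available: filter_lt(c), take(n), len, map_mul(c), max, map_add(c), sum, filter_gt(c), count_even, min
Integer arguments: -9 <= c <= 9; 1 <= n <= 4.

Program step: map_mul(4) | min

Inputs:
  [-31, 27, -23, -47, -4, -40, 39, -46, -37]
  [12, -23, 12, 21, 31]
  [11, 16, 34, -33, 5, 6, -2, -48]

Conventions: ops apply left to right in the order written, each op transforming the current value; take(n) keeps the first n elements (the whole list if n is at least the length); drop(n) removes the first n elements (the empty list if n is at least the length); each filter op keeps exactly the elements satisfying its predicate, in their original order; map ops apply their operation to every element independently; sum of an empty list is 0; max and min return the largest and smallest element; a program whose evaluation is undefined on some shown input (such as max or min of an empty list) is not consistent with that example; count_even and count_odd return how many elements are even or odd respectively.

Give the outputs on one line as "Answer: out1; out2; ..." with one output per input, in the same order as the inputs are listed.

Execution, op by op:
  [-31, 27, -23, -47, -4, -40, 39, -46, -37] -> [-124, 108, -92, -188, -16, -160, 156, -184, -148] -> -188
  [12, -23, 12, 21, 31] -> [48, -92, 48, 84, 124] -> -92
  [11, 16, 34, -33, 5, 6, -2, -48] -> [44, 64, 136, -132, 20, 24, -8, -192] -> -192

-188; -92; -192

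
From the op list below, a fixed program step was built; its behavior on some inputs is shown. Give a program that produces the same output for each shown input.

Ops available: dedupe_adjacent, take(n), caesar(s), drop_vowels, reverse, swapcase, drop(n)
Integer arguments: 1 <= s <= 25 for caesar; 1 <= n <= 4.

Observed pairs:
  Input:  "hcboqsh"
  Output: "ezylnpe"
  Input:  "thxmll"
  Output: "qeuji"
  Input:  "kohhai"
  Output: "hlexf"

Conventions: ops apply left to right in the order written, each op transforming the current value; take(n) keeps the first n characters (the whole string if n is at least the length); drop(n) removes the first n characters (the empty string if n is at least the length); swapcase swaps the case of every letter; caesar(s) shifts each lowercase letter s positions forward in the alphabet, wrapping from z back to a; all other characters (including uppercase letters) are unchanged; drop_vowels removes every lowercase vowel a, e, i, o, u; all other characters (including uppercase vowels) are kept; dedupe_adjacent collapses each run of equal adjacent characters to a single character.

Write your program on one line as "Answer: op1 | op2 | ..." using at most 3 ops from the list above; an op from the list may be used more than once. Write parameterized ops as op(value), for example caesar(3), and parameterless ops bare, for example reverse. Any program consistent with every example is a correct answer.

caesar(4) | caesar(19) | dedupe_adjacent

Check, running the answer program on each example:
  "hcboqsh" -> "lgfsuwl" -> "ezylnpe" -> "ezylnpe"
  "thxmll" -> "xlbqpp" -> "qeujii" -> "qeuji"
  "kohhai" -> "osllem" -> "hleexf" -> "hlexf"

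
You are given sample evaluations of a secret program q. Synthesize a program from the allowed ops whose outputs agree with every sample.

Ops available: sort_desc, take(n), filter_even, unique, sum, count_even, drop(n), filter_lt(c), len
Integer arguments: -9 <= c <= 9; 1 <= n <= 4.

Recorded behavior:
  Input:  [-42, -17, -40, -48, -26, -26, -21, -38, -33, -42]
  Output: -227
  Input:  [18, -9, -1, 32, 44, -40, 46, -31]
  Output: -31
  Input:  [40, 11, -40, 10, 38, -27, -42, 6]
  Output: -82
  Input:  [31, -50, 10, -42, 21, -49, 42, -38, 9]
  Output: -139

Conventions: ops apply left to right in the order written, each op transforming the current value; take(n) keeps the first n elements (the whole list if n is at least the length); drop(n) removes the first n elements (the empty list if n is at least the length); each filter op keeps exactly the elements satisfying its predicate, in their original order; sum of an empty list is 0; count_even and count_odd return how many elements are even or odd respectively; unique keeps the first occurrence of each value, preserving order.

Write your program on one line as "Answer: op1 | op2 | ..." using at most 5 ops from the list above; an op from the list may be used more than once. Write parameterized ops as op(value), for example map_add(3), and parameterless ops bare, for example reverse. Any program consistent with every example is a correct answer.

sort_desc | unique | drop(1) | drop(1) | sum

Check, running the answer program on each example:
  [-42, -17, -40, -48, -26, -26, -21, -38, -33, -42] -> [-17, -21, -26, -26, -33, -38, -40, -42, -42, -48] -> [-17, -21, -26, -33, -38, -40, -42, -48] -> [-21, -26, -33, -38, -40, -42, -48] -> [-26, -33, -38, -40, -42, -48] -> -227
  [18, -9, -1, 32, 44, -40, 46, -31] -> [46, 44, 32, 18, -1, -9, -31, -40] -> [46, 44, 32, 18, -1, -9, -31, -40] -> [44, 32, 18, -1, -9, -31, -40] -> [32, 18, -1, -9, -31, -40] -> -31
  [40, 11, -40, 10, 38, -27, -42, 6] -> [40, 38, 11, 10, 6, -27, -40, -42] -> [40, 38, 11, 10, 6, -27, -40, -42] -> [38, 11, 10, 6, -27, -40, -42] -> [11, 10, 6, -27, -40, -42] -> -82
  [31, -50, 10, -42, 21, -49, 42, -38, 9] -> [42, 31, 21, 10, 9, -38, -42, -49, -50] -> [42, 31, 21, 10, 9, -38, -42, -49, -50] -> [31, 21, 10, 9, -38, -42, -49, -50] -> [21, 10, 9, -38, -42, -49, -50] -> -139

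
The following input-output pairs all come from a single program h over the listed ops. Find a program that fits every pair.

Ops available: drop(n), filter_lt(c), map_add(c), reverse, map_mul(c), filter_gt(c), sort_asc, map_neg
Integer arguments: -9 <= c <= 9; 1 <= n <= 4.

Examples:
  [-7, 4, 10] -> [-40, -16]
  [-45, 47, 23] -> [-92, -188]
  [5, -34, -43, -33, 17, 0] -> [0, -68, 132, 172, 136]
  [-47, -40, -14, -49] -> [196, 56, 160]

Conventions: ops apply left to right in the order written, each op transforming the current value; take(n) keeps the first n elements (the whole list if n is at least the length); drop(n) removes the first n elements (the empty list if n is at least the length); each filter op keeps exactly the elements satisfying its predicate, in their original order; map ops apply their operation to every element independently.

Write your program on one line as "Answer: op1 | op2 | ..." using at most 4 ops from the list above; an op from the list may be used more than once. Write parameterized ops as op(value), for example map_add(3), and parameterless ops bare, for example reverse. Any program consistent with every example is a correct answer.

map_mul(4) | drop(1) | reverse | map_neg

Check, running the answer program on each example:
  [-7, 4, 10] -> [-28, 16, 40] -> [16, 40] -> [40, 16] -> [-40, -16]
  [-45, 47, 23] -> [-180, 188, 92] -> [188, 92] -> [92, 188] -> [-92, -188]
  [5, -34, -43, -33, 17, 0] -> [20, -136, -172, -132, 68, 0] -> [-136, -172, -132, 68, 0] -> [0, 68, -132, -172, -136] -> [0, -68, 132, 172, 136]
  [-47, -40, -14, -49] -> [-188, -160, -56, -196] -> [-160, -56, -196] -> [-196, -56, -160] -> [196, 56, 160]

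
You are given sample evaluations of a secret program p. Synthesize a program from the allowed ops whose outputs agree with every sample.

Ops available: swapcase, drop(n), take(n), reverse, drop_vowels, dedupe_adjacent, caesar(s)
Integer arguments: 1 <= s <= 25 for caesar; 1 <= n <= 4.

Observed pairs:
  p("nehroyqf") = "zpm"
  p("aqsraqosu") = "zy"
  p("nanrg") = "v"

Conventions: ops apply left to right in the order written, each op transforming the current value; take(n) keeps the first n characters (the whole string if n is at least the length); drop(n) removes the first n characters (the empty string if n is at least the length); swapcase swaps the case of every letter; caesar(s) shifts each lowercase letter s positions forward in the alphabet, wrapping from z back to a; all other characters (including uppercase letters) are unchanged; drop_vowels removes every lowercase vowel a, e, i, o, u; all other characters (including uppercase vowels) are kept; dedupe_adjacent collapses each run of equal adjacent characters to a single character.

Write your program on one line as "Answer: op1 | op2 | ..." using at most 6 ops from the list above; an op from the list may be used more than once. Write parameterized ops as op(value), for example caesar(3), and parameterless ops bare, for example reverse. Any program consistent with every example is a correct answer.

reverse | caesar(8) | drop(3) | drop(1) | drop_vowels | take(3)

Check, running the answer program on each example:
  "nehroyqf" -> "fqyorhen" -> "nygwzpmv" -> "wzpmv" -> "zpmv" -> "zpmv" -> "zpm"
  "aqsraqosu" -> "usoqarsqa" -> "cawyizayi" -> "yizayi" -> "izayi" -> "zy" -> "zy"
  "nanrg" -> "grnan" -> "ozviv" -> "iv" -> "v" -> "v" -> "v"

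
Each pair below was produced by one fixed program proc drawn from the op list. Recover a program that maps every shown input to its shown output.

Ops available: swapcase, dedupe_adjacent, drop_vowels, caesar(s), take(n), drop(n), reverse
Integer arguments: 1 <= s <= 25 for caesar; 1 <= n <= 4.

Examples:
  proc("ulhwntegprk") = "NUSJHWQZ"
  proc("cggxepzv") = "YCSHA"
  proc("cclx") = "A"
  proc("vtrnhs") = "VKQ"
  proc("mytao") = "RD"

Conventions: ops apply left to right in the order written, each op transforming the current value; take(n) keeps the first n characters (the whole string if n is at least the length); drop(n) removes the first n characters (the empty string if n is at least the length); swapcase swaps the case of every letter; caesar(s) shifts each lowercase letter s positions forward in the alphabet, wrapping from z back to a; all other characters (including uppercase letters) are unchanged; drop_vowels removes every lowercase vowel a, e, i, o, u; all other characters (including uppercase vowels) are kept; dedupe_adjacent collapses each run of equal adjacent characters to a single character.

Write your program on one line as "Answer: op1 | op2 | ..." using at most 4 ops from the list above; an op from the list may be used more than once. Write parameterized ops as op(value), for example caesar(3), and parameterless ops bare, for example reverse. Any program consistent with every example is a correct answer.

drop(3) | reverse | caesar(3) | swapcase

Check, running the answer program on each example:
  "ulhwntegprk" -> "wntegprk" -> "krpgetnw" -> "nusjhwqz" -> "NUSJHWQZ"
  "cggxepzv" -> "xepzv" -> "vzpex" -> "ycsha" -> "YCSHA"
  "cclx" -> "x" -> "x" -> "a" -> "A"
  "vtrnhs" -> "nhs" -> "shn" -> "vkq" -> "VKQ"
  "mytao" -> "ao" -> "oa" -> "rd" -> "RD"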